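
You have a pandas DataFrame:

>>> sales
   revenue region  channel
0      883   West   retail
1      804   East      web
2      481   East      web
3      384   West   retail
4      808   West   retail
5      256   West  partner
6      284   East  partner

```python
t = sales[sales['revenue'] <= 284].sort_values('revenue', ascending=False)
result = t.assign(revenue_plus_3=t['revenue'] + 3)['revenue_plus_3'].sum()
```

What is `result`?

filter rows where revenue <= 284:
   revenue region  channel
5      256   West  partner
6      284   East  partner
sort by revenue descending:
   revenue region  channel
6      284   East  partner
5      256   West  partner
add column revenue_plus_3 = t['revenue'] + 3:
   revenue region  channel  revenue_plus_3
6      284   East  partner             287
5      256   West  partner             259
Hence 546.

546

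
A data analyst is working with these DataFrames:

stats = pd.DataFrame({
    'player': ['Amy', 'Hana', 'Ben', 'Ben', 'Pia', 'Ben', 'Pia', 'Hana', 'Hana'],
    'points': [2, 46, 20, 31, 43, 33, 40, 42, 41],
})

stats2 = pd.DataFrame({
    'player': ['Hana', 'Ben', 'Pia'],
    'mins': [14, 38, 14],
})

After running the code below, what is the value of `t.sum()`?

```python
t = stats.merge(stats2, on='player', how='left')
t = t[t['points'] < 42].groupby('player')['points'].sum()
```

merge on 'player' (how='left') → 9 rows:
  player  points  mins
0    Amy       2   NaN
1   Hana      46  14.0
2    Ben      20  38.0
3    Ben      31  38.0
4    Pia      43  14.0
5    Ben      33  38.0
6    Pia      40  14.0
7   Hana      42  14.0
8   Hana      41  14.0
filter rows where points < 42:
  player  points  mins
0    Amy       2   NaN
2    Ben      20  38.0
3    Ben      31  38.0
5    Ben      33  38.0
6    Pia      40  14.0
8   Hana      41  14.0
group by player, sum of points:
player
Amy      2
Ben     84
Hana    41
Pia     40
Name: points, dtype: int64
Taking the sum of the resulting series gives 167.

167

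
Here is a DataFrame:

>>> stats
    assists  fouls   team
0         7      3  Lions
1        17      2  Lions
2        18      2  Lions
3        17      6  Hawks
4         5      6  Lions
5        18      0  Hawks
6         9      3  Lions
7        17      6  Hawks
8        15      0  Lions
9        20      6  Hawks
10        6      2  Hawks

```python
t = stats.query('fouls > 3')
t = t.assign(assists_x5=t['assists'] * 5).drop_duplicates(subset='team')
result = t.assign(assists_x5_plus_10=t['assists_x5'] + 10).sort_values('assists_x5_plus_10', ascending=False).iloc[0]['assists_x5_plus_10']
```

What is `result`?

filter rows where fouls > 3:
   assists  fouls   team
3       17      6  Hawks
4        5      6  Lions
7       17      6  Hawks
9       20      6  Hawks
add column assists_x5 = t['assists'] * 5:
   assists  fouls   team  assists_x5
3       17      6  Hawks          85
4        5      6  Lions          25
7       17      6  Hawks          85
9       20      6  Hawks         100
drop duplicate team (keep=first):
   assists  fouls   team  assists_x5
3       17      6  Hawks          85
4        5      6  Lions          25
add column assists_x5_plus_10 = t['assists_x5'] + 10:
   assists  fouls   team  assists_x5  assists_x5_plus_10
3       17      6  Hawks          85                  95
4        5      6  Lions          25                  35
sort by assists_x5_plus_10 descending:
   assists  fouls   team  assists_x5  assists_x5_plus_10
3       17      6  Hawks          85                  95
4        5      6  Lions          25                  35
The value at position 0, column 'assists_x5_plus_10' is 95.

95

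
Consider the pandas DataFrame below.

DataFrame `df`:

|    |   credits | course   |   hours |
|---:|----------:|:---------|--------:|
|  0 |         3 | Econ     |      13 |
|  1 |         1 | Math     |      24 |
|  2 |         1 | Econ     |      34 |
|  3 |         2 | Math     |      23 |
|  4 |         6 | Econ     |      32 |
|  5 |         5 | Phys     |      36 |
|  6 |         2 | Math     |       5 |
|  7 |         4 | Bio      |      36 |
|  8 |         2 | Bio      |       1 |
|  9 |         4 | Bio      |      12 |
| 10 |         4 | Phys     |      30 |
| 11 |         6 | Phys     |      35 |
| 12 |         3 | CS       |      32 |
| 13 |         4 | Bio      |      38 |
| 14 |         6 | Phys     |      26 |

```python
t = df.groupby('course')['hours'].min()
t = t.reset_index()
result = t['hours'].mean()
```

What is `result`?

15.4

group by course, min of hours:
course
Bio      1
CS      32
Econ    13
Math     5
Phys    26
Name: hours, dtype: int64
reset_index():
  course  hours
0    Bio      1
1     CS     32
2   Econ     13
3   Math      5
4   Phys     26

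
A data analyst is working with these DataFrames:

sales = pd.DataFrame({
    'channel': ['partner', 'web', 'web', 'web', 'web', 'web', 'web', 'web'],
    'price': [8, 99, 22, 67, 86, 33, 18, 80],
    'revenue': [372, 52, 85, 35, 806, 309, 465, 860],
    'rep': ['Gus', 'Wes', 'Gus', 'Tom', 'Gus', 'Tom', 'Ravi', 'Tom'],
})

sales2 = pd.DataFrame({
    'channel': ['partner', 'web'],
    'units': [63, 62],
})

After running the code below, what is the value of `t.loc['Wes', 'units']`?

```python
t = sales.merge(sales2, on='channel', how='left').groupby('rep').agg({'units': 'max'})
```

merge on 'channel' (how='left') → 8 rows:
   channel  price  revenue   rep  units
0  partner      8      372   Gus     63
1      web     99       52   Wes     62
2      web     22       85   Gus     62
3      web     67       35   Tom     62
4      web     86      806   Gus     62
5      web     33      309   Tom     62
6      web     18      465  Ravi     62
7      web     80      860   Tom     62
group by rep, max of units:
      units
rep        
Gus      63
Ravi     62
Tom      62
Wes      62
Then the value at row 'Wes', column 'units': 62

62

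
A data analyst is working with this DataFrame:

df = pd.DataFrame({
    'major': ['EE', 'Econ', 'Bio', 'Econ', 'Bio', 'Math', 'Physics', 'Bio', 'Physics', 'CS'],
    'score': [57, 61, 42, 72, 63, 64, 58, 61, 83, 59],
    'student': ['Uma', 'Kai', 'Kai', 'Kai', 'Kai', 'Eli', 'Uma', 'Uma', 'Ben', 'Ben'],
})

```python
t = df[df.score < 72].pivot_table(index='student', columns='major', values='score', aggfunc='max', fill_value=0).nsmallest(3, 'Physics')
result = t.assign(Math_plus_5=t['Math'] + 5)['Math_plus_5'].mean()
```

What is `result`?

filter rows where score < 72:
     major  score student
0       EE     57     Uma
1     Econ     61     Kai
2      Bio     42     Kai
4      Bio     63     Kai
5     Math     64     Eli
6  Physics     58     Uma
7      Bio     61     Uma
9       CS     59     Ben
pivot: rows=student, cols=major, max(score):
major    Bio  CS  EE  Econ  Math  Physics
student                                  
Ben        0  59   0     0     0        0
Eli        0   0   0     0    64        0
Kai       63   0   0    61     0        0
Uma       61   0  57     0     0       58
take 3 rows with smallest Physics:
major    Bio  CS  EE  Econ  Math  Physics
student                                  
Ben        0  59   0     0     0        0
Eli        0   0   0     0    64        0
Kai       63   0   0    61     0        0
add column Math_plus_5 = t['Math'] + 5:
major    Bio  CS  EE  Econ  Math  Physics  Math_plus_5
student                                               
Ben        0  59   0     0     0        0            5
Eli        0   0   0     0    64        0           69
Kai       63   0   0    61     0        0            5
The mean of column 'Math_plus_5' is 26.3333333333.

26.3333333333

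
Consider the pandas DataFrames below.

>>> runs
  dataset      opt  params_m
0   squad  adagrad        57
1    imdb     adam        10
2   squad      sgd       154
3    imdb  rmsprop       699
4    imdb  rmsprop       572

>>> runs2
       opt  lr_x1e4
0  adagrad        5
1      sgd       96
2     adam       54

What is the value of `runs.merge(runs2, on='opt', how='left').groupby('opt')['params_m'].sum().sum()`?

merge on 'opt' (how='left') → 5 rows:
  dataset      opt  params_m  lr_x1e4
0   squad  adagrad        57      5.0
1    imdb     adam        10     54.0
2   squad      sgd       154     96.0
3    imdb  rmsprop       699      NaN
4    imdb  rmsprop       572      NaN
group by opt, sum of params_m:
opt
adagrad      57
adam         10
rmsprop    1271
sgd         154
Name: params_m, dtype: int64

1492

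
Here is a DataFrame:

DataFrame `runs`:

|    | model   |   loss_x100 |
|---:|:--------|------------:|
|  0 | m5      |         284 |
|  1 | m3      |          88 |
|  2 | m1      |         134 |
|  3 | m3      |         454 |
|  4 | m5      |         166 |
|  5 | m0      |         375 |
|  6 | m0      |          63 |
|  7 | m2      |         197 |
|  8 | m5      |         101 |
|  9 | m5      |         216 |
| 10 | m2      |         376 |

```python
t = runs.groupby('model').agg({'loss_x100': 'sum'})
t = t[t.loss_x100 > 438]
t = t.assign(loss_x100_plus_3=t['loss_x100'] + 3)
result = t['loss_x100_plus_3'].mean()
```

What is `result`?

630.333333333

group by model, sum of loss_x100:
       loss_x100
model           
m0           438
m1           134
m2           573
m3           542
m5           767
filter rows where loss_x100 > 438:
       loss_x100
model           
m2           573
m3           542
m5           767
add column loss_x100_plus_3 = t['loss_x100'] + 3:
       loss_x100  loss_x100_plus_3
model                             
m2           573               576
m3           542               545
m5           767               770
Hence 630.333333333.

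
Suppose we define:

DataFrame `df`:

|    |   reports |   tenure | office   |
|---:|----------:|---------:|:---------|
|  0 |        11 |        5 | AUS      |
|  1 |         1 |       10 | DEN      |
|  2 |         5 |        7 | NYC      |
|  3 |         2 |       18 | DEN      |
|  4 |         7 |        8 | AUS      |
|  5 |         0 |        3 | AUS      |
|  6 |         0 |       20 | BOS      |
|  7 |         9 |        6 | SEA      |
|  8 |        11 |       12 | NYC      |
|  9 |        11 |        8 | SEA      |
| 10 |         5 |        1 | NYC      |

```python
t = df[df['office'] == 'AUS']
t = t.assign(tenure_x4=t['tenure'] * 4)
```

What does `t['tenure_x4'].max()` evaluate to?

filter rows where office == 'AUS':
   reports  tenure office
0       11       5    AUS
4        7       8    AUS
5        0       3    AUS
add column tenure_x4 = t['tenure'] * 4:
   reports  tenure office  tenure_x4
0       11       5    AUS         20
4        7       8    AUS         32
5        0       3    AUS         12
Then the max of column 'tenure_x4': 32

32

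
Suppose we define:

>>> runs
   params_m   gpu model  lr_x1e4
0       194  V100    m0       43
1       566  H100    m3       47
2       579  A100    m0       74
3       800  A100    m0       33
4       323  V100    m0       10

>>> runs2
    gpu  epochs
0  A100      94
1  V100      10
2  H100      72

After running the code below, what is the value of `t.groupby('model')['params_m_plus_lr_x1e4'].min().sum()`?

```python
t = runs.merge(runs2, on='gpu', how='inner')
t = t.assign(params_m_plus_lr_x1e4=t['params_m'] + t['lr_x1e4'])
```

850

merge on 'gpu' (how='inner') → 5 rows:
   params_m   gpu model  lr_x1e4  epochs
0       194  V100    m0       43      10
1       566  H100    m3       47      72
2       579  A100    m0       74      94
3       800  A100    m0       33      94
4       323  V100    m0       10      10
add column params_m_plus_lr_x1e4 = t['params_m'] + t['lr_x1e4']:
   params_m   gpu model  lr_x1e4  epochs  params_m_plus_lr_x1e4
0       194  V100    m0       43      10                    237
1       566  H100    m3       47      72                    613
2       579  A100    m0       74      94                    653
3       800  A100    m0       33      94                    833
4       323  V100    m0       10      10                    333
group by model, min of params_m_plus_lr_x1e4:
model
m0    237
m3    613
Name: params_m_plus_lr_x1e4, dtype: int64
Reading off the sum of the resulting series, we get 850.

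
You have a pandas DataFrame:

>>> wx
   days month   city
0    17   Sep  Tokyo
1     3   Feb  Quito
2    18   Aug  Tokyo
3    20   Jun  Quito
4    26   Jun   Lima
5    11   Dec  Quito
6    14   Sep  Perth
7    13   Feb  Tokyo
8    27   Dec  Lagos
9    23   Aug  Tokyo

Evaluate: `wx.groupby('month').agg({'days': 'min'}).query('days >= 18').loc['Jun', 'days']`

group by month, min of days:
       days
month      
Aug      18
Dec      11
Feb       3
Jun      20
Sep      14
filter rows where days >= 18:
       days
month      
Aug      18
Jun      20

20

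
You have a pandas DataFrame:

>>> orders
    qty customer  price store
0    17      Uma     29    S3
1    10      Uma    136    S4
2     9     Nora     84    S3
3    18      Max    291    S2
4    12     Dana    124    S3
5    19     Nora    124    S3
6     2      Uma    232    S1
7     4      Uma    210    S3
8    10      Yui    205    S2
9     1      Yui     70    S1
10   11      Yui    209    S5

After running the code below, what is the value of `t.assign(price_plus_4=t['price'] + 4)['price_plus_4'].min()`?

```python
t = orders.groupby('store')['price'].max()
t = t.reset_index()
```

group by store, max of price:
store
S1    232
S2    291
S3    210
S4    136
S5    209
Name: price, dtype: int64
reset_index():
  store  price
0    S1    232
1    S2    291
2    S3    210
3    S4    136
4    S5    209
add column price_plus_4 = t['price'] + 4:
  store  price  price_plus_4
0    S1    232           236
1    S2    291           295
2    S3    210           214
3    S4    136           140
4    S5    209           213
So min() = 140.

140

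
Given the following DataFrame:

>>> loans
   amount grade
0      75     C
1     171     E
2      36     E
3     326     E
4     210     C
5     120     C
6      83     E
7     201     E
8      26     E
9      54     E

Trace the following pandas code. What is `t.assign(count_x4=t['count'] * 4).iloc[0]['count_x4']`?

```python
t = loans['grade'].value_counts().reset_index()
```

value_counts of grade:
grade
E    7
C    3
Name: count, dtype: int64
reset_index():
  grade  count
0     E      7
1     C      3
add column count_x4 = t['count'] * 4:
  grade  count  count_x4
0     E      7        28
1     C      3        12
Taking the value at position 0, column 'count_x4' gives 28.

28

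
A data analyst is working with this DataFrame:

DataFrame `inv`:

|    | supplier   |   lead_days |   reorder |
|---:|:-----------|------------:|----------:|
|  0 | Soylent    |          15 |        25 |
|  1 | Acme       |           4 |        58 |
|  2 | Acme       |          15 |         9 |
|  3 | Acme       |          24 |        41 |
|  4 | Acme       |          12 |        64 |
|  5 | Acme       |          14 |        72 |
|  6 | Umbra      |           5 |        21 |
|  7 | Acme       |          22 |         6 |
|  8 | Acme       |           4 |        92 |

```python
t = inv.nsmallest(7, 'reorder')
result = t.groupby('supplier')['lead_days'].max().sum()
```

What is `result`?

take 7 rows with smallest reorder:
  supplier  lead_days  reorder
7     Acme         22        6
2     Acme         15        9
6    Umbra          5       21
0  Soylent         15       25
3     Acme         24       41
1     Acme          4       58
4     Acme         12       64
group by supplier, max of lead_days:
supplier
Acme       24
Soylent    15
Umbra       5
Name: lead_days, dtype: int64
The sum of the resulting series is 44.

44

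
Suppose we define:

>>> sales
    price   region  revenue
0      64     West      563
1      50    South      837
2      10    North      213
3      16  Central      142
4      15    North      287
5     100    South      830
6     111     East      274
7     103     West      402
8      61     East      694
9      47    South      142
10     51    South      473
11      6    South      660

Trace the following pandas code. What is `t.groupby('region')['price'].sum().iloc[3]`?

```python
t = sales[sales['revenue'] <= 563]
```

filter rows where revenue <= 563:
    price   region  revenue
0      64     West      563
2      10    North      213
3      16  Central      142
4      15    North      287
6     111     East      274
7     103     West      402
9      47    South      142
10     51    South      473
group by region, sum of price:
region
Central     16
East       111
North       25
South       98
West       167
Name: price, dtype: int64

98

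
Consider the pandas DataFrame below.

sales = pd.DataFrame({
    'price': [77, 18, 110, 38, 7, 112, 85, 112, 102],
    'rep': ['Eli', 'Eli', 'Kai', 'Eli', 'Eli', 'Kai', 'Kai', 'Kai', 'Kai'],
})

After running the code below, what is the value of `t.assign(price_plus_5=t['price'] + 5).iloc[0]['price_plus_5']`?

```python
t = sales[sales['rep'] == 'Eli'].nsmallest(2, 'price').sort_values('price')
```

12

filter rows where rep == 'Eli':
   price  rep
0     77  Eli
1     18  Eli
3     38  Eli
4      7  Eli
take 2 rows with smallest price:
   price  rep
4      7  Eli
1     18  Eli
sort by price:
   price  rep
4      7  Eli
1     18  Eli
add column price_plus_5 = t['price'] + 5:
   price  rep  price_plus_5
4      7  Eli            12
1     18  Eli            23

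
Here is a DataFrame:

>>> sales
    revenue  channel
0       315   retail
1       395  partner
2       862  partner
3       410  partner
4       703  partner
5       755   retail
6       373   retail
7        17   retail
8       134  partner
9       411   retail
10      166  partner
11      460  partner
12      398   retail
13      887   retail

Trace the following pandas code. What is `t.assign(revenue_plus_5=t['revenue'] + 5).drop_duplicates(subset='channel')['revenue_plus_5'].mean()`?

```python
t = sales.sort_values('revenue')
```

80.5

sort by revenue:
    revenue  channel
7        17   retail
8       134  partner
10      166  partner
0       315   retail
6       373   retail
1       395  partner
12      398   retail
3       410  partner
9       411   retail
11      460  partner
4       703  partner
5       755   retail
2       862  partner
13      887   retail
add column revenue_plus_5 = t['revenue'] + 5:
    revenue  channel  revenue_plus_5
7        17   retail              22
8       134  partner             139
10      166  partner             171
0       315   retail             320
6       373   retail             378
1       395  partner             400
12      398   retail             403
3       410  partner             415
9       411   retail             416
11      460  partner             465
4       703  partner             708
5       755   retail             760
2       862  partner             867
13      887   retail             892
drop duplicate channel (keep=first):
   revenue  channel  revenue_plus_5
7       17   retail              22
8      134  partner             139
Taking the mean of column 'revenue_plus_5' gives 80.5.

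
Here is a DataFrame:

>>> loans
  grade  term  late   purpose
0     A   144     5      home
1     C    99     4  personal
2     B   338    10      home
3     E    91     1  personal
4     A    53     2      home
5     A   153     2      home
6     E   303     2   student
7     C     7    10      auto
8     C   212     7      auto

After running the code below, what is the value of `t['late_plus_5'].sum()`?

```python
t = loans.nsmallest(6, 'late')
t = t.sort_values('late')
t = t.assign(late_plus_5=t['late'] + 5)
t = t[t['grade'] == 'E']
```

13

take 6 rows with smallest late:
  grade  term  late   purpose
3     E    91     1  personal
4     A    53     2      home
5     A   153     2      home
6     E   303     2   student
1     C    99     4  personal
0     A   144     5      home
sort by late:
  grade  term  late   purpose
3     E    91     1  personal
4     A    53     2      home
5     A   153     2      home
6     E   303     2   student
1     C    99     4  personal
0     A   144     5      home
add column late_plus_5 = t['late'] + 5:
  grade  term  late   purpose  late_plus_5
3     E    91     1  personal            6
4     A    53     2      home            7
5     A   153     2      home            7
6     E   303     2   student            7
1     C    99     4  personal            9
0     A   144     5      home           10
filter rows where grade == 'E':
  grade  term  late   purpose  late_plus_5
3     E    91     1  personal            6
6     E   303     2   student            7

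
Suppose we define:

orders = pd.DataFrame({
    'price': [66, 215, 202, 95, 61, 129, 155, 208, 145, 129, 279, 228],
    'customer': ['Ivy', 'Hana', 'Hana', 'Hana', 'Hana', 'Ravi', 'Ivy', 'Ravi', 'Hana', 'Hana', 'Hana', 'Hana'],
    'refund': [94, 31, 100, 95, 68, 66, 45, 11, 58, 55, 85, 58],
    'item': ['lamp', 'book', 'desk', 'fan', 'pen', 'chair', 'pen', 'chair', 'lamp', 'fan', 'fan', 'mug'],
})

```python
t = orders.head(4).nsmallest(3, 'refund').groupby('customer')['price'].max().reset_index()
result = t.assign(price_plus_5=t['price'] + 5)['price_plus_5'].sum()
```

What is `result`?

take first 4 rows:
   price customer  refund  item
0     66      Ivy      94  lamp
1    215     Hana      31  book
2    202     Hana     100  desk
3     95     Hana      95   fan
take 3 rows with smallest refund:
   price customer  refund  item
1    215     Hana      31  book
0     66      Ivy      94  lamp
3     95     Hana      95   fan
group by customer, max of price:
customer
Hana    215
Ivy      66
Name: price, dtype: int64
reset_index():
  customer  price
0     Hana    215
1      Ivy     66
add column price_plus_5 = t['price'] + 5:
  customer  price  price_plus_5
0     Hana    215           220
1      Ivy     66            71
sum of column 'price_plus_5' → 291

291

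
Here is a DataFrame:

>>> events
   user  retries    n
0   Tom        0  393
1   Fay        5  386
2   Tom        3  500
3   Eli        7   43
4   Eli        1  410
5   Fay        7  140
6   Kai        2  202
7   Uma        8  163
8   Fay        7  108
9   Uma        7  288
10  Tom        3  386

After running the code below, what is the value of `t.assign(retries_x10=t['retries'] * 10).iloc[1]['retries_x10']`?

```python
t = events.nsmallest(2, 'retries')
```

take 2 rows with smallest retries:
  user  retries    n
0  Tom        0  393
4  Eli        1  410
add column retries_x10 = t['retries'] * 10:
  user  retries    n  retries_x10
0  Tom        0  393            0
4  Eli        1  410           10
So iloc[1]['retries_x10'] = 10.

10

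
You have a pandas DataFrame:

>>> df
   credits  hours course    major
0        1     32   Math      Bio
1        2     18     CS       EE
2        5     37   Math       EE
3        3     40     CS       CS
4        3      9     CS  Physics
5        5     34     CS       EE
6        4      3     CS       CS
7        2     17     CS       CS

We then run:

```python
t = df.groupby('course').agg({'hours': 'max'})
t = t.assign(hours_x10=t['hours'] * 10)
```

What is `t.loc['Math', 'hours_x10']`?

group by course, max of hours:
        hours
course       
CS         40
Math       37
add column hours_x10 = t['hours'] * 10:
        hours  hours_x10
course                  
CS         40        400
Math       37        370

370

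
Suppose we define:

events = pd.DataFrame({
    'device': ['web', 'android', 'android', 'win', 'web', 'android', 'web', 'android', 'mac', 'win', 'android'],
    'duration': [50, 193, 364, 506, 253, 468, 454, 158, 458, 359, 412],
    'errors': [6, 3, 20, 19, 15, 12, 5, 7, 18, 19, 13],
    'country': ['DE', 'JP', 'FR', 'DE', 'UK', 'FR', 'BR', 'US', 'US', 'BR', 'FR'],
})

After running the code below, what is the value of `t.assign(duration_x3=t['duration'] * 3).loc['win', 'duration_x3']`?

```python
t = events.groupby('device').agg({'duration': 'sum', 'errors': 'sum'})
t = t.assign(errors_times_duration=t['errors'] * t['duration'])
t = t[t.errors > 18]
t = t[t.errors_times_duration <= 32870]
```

group by device: sum(duration), sum(errors):
         duration  errors
device                   
android      1595      55
mac           458      18
web           757      26
win           865      38
add column errors_times_duration = t['errors'] * t['duration']:
         duration  errors  errors_times_duration
device                                          
android      1595      55                  87725
mac           458      18                   8244
web           757      26                  19682
win           865      38                  32870
filter rows where errors > 18:
         duration  errors  errors_times_duration
device                                          
android      1595      55                  87725
web           757      26                  19682
win           865      38                  32870
filter rows where errors_times_duration <= 32870:
        duration  errors  errors_times_duration
device                                         
web          757      26                  19682
win          865      38                  32870
add column duration_x3 = t['duration'] * 3:
        duration  errors  errors_times_duration  duration_x3
device                                                      
web          757      26                  19682         2271
win          865      38                  32870         2595

2595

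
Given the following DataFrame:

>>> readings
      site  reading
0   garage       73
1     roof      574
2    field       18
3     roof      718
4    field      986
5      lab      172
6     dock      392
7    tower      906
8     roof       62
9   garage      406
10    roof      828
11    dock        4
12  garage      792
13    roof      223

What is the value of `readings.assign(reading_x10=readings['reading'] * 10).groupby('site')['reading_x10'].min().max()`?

9060

add column reading_x10 = readings['reading'] * 10:
      site  reading  reading_x10
0   garage       73          730
1     roof      574         5740
2    field       18          180
3     roof      718         7180
4    field      986         9860
5      lab      172         1720
6     dock      392         3920
7    tower      906         9060
8     roof       62          620
9   garage      406         4060
10    roof      828         8280
11    dock        4           40
12  garage      792         7920
13    roof      223         2230
group by site, min of reading_x10:
site
dock        40
field      180
garage     730
lab       1720
roof       620
tower     9060
Name: reading_x10, dtype: int64
The max of the resulting series is 9060.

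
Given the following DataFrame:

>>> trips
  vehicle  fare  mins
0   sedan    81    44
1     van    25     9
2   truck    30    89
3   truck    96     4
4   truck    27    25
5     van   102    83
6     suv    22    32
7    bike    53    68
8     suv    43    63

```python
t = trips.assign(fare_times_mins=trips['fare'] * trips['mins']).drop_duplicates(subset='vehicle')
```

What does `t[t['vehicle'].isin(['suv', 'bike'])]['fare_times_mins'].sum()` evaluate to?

4308

add column fare_times_mins = trips['fare'] * trips['mins']:
  vehicle  fare  mins  fare_times_mins
0   sedan    81    44             3564
1     van    25     9              225
2   truck    30    89             2670
3   truck    96     4              384
4   truck    27    25              675
5     van   102    83             8466
6     suv    22    32              704
7    bike    53    68             3604
8     suv    43    63             2709
drop duplicate vehicle (keep=first):
  vehicle  fare  mins  fare_times_mins
0   sedan    81    44             3564
1     van    25     9              225
2   truck    30    89             2670
6     suv    22    32              704
7    bike    53    68             3604
filter rows where vehicle in ['suv', 'bike']:
  vehicle  fare  mins  fare_times_mins
6     suv    22    32              704
7    bike    53    68             3604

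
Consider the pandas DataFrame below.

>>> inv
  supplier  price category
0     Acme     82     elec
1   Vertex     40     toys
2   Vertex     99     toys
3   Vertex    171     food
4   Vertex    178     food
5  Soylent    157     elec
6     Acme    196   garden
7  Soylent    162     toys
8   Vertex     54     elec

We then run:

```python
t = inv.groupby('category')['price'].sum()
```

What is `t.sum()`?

group by category, sum of price:
category
elec      293
food      349
garden    196
toys      301
Name: price, dtype: int64
Finally, sum of the resulting series = 1139.

1139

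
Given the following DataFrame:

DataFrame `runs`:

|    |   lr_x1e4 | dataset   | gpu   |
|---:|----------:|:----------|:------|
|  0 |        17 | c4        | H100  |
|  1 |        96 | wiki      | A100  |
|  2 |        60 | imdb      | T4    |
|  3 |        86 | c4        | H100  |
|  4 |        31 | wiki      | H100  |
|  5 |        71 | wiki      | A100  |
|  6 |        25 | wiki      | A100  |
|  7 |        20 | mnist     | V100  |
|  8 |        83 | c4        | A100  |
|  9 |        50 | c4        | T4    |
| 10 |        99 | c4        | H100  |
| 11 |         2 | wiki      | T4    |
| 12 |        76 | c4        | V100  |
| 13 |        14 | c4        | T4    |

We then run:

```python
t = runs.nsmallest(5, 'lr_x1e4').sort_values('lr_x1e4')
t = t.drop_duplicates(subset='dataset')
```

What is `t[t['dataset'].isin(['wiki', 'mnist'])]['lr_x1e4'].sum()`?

22

take 5 rows with smallest lr_x1e4:
    lr_x1e4 dataset   gpu
11        2    wiki    T4
13       14      c4    T4
0        17      c4  H100
7        20   mnist  V100
6        25    wiki  A100
sort by lr_x1e4:
    lr_x1e4 dataset   gpu
11        2    wiki    T4
13       14      c4    T4
0        17      c4  H100
7        20   mnist  V100
6        25    wiki  A100
drop duplicate dataset (keep=first):
    lr_x1e4 dataset   gpu
11        2    wiki    T4
13       14      c4    T4
7        20   mnist  V100
filter rows where dataset in ['wiki', 'mnist']:
    lr_x1e4 dataset   gpu
11        2    wiki    T4
7        20   mnist  V100
Reading off the sum of column 'lr_x1e4', we get 22.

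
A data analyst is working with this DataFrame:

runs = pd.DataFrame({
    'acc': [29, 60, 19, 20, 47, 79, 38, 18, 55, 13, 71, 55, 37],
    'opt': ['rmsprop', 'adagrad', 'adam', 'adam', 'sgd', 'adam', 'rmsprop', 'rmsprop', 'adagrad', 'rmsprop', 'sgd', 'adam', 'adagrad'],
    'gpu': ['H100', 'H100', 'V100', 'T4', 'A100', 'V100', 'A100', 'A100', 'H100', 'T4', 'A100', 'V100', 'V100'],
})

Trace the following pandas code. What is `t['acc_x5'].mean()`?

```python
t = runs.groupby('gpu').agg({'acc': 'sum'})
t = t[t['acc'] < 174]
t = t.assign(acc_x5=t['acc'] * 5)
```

group by gpu, sum of acc:
      acc
gpu      
A100  174
H100  144
T4     33
V100  190
filter rows where acc < 174:
      acc
gpu      
H100  144
T4     33
add column acc_x5 = t['acc'] * 5:
      acc  acc_x5
gpu              
H100  144     720
T4     33     165
So mean() = 442.5.

442.5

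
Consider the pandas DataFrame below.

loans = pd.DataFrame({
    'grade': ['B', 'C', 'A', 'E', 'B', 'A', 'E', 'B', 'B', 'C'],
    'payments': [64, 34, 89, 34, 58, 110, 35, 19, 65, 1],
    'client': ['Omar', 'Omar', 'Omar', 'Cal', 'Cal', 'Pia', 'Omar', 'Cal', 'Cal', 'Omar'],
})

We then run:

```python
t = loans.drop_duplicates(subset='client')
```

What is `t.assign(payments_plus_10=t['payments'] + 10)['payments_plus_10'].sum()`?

drop duplicate client (keep=first):
  grade  payments client
0     B        64   Omar
3     E        34    Cal
5     A       110    Pia
add column payments_plus_10 = t['payments'] + 10:
  grade  payments client  payments_plus_10
0     B        64   Omar                74
3     E        34    Cal                44
5     A       110    Pia               120
Then the sum of column 'payments_plus_10': 238

238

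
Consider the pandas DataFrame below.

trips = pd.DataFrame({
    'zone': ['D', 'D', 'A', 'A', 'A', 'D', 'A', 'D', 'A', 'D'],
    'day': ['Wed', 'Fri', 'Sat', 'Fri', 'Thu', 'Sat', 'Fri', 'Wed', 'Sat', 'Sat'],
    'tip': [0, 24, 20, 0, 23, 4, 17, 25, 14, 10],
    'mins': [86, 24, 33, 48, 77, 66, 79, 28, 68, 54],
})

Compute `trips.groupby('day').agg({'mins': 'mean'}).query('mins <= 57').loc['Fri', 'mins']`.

50.3333333333

group by day, mean of mins:
          mins
day           
Fri  50.333333
Sat  55.250000
Thu  77.000000
Wed  57.000000
filter rows where mins <= 57:
          mins
day           
Fri  50.333333
Sat  55.250000
Wed  57.000000
The value at row 'Fri', column 'mins' is 50.3333333333.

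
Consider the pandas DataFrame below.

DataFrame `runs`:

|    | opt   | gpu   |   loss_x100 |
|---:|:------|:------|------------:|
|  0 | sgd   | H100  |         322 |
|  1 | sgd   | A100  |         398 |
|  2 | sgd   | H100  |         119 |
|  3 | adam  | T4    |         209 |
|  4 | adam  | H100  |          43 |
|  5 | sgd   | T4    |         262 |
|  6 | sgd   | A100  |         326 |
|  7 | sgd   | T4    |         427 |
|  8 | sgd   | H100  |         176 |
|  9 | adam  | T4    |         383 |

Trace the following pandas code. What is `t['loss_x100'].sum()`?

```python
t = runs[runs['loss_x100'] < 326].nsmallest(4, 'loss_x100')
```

547

filter rows where loss_x100 < 326:
    opt   gpu  loss_x100
0   sgd  H100        322
2   sgd  H100        119
3  adam    T4        209
4  adam  H100         43
5   sgd    T4        262
8   sgd  H100        176
take 4 rows with smallest loss_x100:
    opt   gpu  loss_x100
4  adam  H100         43
2   sgd  H100        119
8   sgd  H100        176
3  adam    T4        209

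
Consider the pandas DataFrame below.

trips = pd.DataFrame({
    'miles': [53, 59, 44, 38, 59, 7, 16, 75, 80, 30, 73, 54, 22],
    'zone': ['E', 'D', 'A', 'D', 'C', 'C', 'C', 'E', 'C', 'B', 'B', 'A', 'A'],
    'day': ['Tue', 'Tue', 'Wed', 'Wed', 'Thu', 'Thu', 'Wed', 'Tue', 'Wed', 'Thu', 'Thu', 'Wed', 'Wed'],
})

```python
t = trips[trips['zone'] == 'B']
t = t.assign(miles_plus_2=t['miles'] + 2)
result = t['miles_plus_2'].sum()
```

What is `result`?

107

filter rows where zone == 'B':
    miles zone  day
9      30    B  Thu
10     73    B  Thu
add column miles_plus_2 = t['miles'] + 2:
    miles zone  day  miles_plus_2
9      30    B  Thu            32
10     73    B  Thu            75
Taking the sum of column 'miles_plus_2' gives 107.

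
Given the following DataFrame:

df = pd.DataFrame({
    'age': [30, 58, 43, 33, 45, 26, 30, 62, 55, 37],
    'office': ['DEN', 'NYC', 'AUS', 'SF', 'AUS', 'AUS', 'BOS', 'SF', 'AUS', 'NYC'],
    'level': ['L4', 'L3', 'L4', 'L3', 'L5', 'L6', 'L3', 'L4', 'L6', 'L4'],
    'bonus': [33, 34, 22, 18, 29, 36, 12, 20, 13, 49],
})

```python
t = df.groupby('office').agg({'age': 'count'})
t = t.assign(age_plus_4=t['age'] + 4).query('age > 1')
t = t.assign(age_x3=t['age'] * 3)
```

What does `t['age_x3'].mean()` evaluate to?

8.0

group by office, count of age:
        age
office     
AUS       4
BOS       1
DEN       1
NYC       2
SF        2
add column age_plus_4 = t['age'] + 4:
        age  age_plus_4
office                 
AUS       4           8
BOS       1           5
DEN       1           5
NYC       2           6
SF        2           6
filter rows where age > 1:
        age  age_plus_4
office                 
AUS       4           8
NYC       2           6
SF        2           6
add column age_x3 = t['age'] * 3:
        age  age_plus_4  age_x3
office                         
AUS       4           8      12
NYC       2           6       6
SF        2           6       6
So mean() = 8.0.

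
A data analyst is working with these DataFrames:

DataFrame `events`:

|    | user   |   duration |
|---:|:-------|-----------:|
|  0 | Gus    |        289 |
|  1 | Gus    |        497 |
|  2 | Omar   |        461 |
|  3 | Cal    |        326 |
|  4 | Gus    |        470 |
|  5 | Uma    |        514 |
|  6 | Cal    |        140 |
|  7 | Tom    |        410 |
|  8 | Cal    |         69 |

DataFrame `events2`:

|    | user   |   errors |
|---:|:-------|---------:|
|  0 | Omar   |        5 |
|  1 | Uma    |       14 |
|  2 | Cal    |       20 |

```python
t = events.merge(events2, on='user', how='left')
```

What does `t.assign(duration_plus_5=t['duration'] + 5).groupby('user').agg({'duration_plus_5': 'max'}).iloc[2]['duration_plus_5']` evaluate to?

merge on 'user' (how='left') → 9 rows:
   user  duration  errors
0   Gus       289     NaN
1   Gus       497     NaN
2  Omar       461     5.0
3   Cal       326    20.0
4   Gus       470     NaN
5   Uma       514    14.0
6   Cal       140    20.0
7   Tom       410     NaN
8   Cal        69    20.0
add column duration_plus_5 = t['duration'] + 5:
   user  duration  errors  duration_plus_5
0   Gus       289     NaN              294
1   Gus       497     NaN              502
2  Omar       461     5.0              466
3   Cal       326    20.0              331
4   Gus       470     NaN              475
5   Uma       514    14.0              519
6   Cal       140    20.0              145
7   Tom       410     NaN              415
8   Cal        69    20.0               74
group by user, max of duration_plus_5:
      duration_plus_5
user                 
Cal               331
Gus               502
Omar              466
Tom               415
Uma               519

466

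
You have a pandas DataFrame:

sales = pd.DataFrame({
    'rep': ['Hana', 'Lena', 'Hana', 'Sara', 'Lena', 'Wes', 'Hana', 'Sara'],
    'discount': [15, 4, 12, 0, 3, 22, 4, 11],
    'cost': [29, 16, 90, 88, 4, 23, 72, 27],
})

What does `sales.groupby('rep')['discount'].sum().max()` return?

group by rep, sum of discount:
rep
Hana    31
Lena     7
Sara    11
Wes     22
Name: discount, dtype: int64

31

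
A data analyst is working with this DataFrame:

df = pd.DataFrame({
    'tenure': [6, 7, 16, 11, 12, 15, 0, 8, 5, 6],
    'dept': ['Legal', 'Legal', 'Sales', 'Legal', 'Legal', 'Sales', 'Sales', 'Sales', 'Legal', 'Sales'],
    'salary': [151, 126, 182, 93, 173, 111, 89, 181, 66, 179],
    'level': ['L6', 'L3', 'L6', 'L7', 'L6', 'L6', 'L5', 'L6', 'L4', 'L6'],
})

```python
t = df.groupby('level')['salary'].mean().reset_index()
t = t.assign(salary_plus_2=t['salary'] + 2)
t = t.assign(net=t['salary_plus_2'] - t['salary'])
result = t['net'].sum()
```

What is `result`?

group by level, mean of salary:
level
L3    126.000000
L4     66.000000
L5     89.000000
L6    162.833333
L7     93.000000
Name: salary, dtype: float64
reset_index():
  level      salary
0    L3  126.000000
1    L4   66.000000
2    L5   89.000000
3    L6  162.833333
4    L7   93.000000
add column salary_plus_2 = t['salary'] + 2:
  level      salary  salary_plus_2
0    L3  126.000000     128.000000
1    L4   66.000000      68.000000
2    L5   89.000000      91.000000
3    L6  162.833333     164.833333
4    L7   93.000000      95.000000
add column net = t['salary_plus_2'] - t['salary']:
  level      salary  salary_plus_2  net
0    L3  126.000000     128.000000  2.0
1    L4   66.000000      68.000000  2.0
2    L5   89.000000      91.000000  2.0
3    L6  162.833333     164.833333  2.0
4    L7   93.000000      95.000000  2.0
So sum() = 10.0.

10.0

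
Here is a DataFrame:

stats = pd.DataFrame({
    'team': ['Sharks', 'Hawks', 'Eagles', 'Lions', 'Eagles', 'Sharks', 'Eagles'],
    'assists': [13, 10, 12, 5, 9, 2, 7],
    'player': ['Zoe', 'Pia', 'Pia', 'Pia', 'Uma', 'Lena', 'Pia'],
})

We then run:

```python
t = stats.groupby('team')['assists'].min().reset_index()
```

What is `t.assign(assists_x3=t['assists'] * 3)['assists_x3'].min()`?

group by team, min of assists:
team
Eagles     7
Hawks     10
Lions      5
Sharks     2
Name: assists, dtype: int64
reset_index():
     team  assists
0  Eagles        7
1   Hawks       10
2   Lions        5
3  Sharks        2
add column assists_x3 = t['assists'] * 3:
     team  assists  assists_x3
0  Eagles        7          21
1   Hawks       10          30
2   Lions        5          15
3  Sharks        2           6
Reading off the min of column 'assists_x3', we get 6.

6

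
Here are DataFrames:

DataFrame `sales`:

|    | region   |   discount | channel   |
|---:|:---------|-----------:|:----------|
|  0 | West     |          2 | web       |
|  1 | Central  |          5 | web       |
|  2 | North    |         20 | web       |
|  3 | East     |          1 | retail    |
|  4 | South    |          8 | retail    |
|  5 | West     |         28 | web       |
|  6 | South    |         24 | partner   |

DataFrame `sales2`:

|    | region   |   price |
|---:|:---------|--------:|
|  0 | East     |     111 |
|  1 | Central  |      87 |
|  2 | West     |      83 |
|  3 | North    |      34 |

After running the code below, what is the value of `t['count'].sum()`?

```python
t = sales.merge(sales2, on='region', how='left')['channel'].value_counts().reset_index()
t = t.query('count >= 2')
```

6

merge on 'region' (how='left') → 7 rows:
    region  discount  channel  price
0     West         2      web   83.0
1  Central         5      web   87.0
2    North        20      web   34.0
3     East         1   retail  111.0
4    South         8   retail    NaN
5     West        28      web   83.0
6    South        24  partner    NaN
value_counts of channel:
channel
web        4
retail     2
partner    1
Name: count, dtype: int64
reset_index():
   channel  count
0      web      4
1   retail      2
2  partner      1
filter rows where count >= 2:
  channel  count
0     web      4
1  retail      2
So sum() = 6.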